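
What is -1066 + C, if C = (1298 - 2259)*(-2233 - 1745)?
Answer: 3821792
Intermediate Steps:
C = 3822858 (C = -961*(-3978) = 3822858)
-1066 + C = -1066 + 3822858 = 3821792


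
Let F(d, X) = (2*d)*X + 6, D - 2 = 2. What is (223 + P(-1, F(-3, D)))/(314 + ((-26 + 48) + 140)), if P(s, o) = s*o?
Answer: 241/476 ≈ 0.50630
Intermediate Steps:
D = 4 (D = 2 + 2 = 4)
F(d, X) = 6 + 2*X*d (F(d, X) = 2*X*d + 6 = 6 + 2*X*d)
P(s, o) = o*s
(223 + P(-1, F(-3, D)))/(314 + ((-26 + 48) + 140)) = (223 + (6 + 2*4*(-3))*(-1))/(314 + ((-26 + 48) + 140)) = (223 + (6 - 24)*(-1))/(314 + (22 + 140)) = (223 - 18*(-1))/(314 + 162) = (223 + 18)/476 = 241*(1/476) = 241/476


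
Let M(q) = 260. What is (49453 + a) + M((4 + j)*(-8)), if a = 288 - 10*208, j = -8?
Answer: 47921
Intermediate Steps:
a = -1792 (a = 288 - 2080 = -1792)
(49453 + a) + M((4 + j)*(-8)) = (49453 - 1792) + 260 = 47661 + 260 = 47921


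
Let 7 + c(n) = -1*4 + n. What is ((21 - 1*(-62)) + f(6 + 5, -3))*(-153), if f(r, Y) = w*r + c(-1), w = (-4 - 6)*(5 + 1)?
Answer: 90117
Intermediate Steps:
c(n) = -11 + n (c(n) = -7 + (-1*4 + n) = -7 + (-4 + n) = -11 + n)
w = -60 (w = -10*6 = -60)
f(r, Y) = -12 - 60*r (f(r, Y) = -60*r + (-11 - 1) = -60*r - 12 = -12 - 60*r)
((21 - 1*(-62)) + f(6 + 5, -3))*(-153) = ((21 - 1*(-62)) + (-12 - 60*(6 + 5)))*(-153) = ((21 + 62) + (-12 - 60*11))*(-153) = (83 + (-12 - 660))*(-153) = (83 - 672)*(-153) = -589*(-153) = 90117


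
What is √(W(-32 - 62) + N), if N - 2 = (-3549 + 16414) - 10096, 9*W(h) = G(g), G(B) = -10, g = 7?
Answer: √24929/3 ≈ 52.630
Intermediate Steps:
W(h) = -10/9 (W(h) = (⅑)*(-10) = -10/9)
N = 2771 (N = 2 + ((-3549 + 16414) - 10096) = 2 + (12865 - 10096) = 2 + 2769 = 2771)
√(W(-32 - 62) + N) = √(-10/9 + 2771) = √(24929/9) = √24929/3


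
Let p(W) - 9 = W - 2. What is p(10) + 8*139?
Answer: 1129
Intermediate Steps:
p(W) = 7 + W (p(W) = 9 + (W - 2) = 9 + (-2 + W) = 7 + W)
p(10) + 8*139 = (7 + 10) + 8*139 = 17 + 1112 = 1129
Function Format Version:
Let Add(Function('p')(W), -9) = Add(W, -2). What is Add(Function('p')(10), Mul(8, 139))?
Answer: 1129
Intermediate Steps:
Function('p')(W) = Add(7, W) (Function('p')(W) = Add(9, Add(W, -2)) = Add(9, Add(-2, W)) = Add(7, W))
Add(Function('p')(10), Mul(8, 139)) = Add(Add(7, 10), Mul(8, 139)) = Add(17, 1112) = 1129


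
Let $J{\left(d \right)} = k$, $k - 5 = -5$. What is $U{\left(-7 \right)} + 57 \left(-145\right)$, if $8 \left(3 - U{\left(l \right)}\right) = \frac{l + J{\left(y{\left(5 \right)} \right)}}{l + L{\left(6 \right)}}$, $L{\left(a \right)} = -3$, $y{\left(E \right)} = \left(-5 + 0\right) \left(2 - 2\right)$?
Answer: $- \frac{660967}{80} \approx -8262.1$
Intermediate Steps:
$y{\left(E \right)} = 0$ ($y{\left(E \right)} = \left(-5\right) 0 = 0$)
$k = 0$ ($k = 5 - 5 = 0$)
$J{\left(d \right)} = 0$
$U{\left(l \right)} = 3 - \frac{l}{8 \left(-3 + l\right)}$ ($U{\left(l \right)} = 3 - \frac{\left(l + 0\right) \frac{1}{l - 3}}{8} = 3 - \frac{l \frac{1}{-3 + l}}{8} = 3 - \frac{l}{8 \left(-3 + l\right)}$)
$U{\left(-7 \right)} + 57 \left(-145\right) = \frac{-72 + 23 \left(-7\right)}{8 \left(-3 - 7\right)} + 57 \left(-145\right) = \frac{-72 - 161}{8 \left(-10\right)} - 8265 = \frac{1}{8} \left(- \frac{1}{10}\right) \left(-233\right) - 8265 = \frac{233}{80} - 8265 = - \frac{660967}{80}$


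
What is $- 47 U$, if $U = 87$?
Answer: $-4089$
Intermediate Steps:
$- 47 U = \left(-47\right) 87 = -4089$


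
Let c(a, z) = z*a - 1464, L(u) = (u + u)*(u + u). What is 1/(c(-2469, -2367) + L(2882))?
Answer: 1/39066355 ≈ 2.5597e-8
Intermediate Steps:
L(u) = 4*u**2 (L(u) = (2*u)*(2*u) = 4*u**2)
c(a, z) = -1464 + a*z (c(a, z) = a*z - 1464 = -1464 + a*z)
1/(c(-2469, -2367) + L(2882)) = 1/((-1464 - 2469*(-2367)) + 4*2882**2) = 1/((-1464 + 5844123) + 4*8305924) = 1/(5842659 + 33223696) = 1/39066355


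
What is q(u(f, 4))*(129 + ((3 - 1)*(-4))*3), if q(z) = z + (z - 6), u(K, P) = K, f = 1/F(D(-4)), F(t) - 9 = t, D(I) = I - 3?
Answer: -525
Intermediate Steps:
D(I) = -3 + I
F(t) = 9 + t
f = ½ (f = 1/(9 + (-3 - 4)) = 1/(9 - 7) = 1/2 = ½ ≈ 0.50000)
q(z) = -6 + 2*z (q(z) = z + (-6 + z) = -6 + 2*z)
q(u(f, 4))*(129 + ((3 - 1)*(-4))*3) = (-6 + 2*(½))*(129 + ((3 - 1)*(-4))*3) = (-6 + 1)*(129 + (2*(-4))*3) = -5*(129 - 8*3) = -5*(129 - 24) = -5*105 = -525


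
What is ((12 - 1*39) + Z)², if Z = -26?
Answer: 2809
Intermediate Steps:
((12 - 1*39) + Z)² = ((12 - 1*39) - 26)² = ((12 - 39) - 26)² = (-27 - 26)² = (-53)² = 2809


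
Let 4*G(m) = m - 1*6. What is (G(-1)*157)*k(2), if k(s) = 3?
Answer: -3297/4 ≈ -824.25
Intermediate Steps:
G(m) = -3/2 + m/4 (G(m) = (m - 1*6)/4 = (m - 6)/4 = (-6 + m)/4 = -3/2 + m/4)
(G(-1)*157)*k(2) = ((-3/2 + (¼)*(-1))*157)*3 = ((-3/2 - ¼)*157)*3 = -7/4*157*3 = -1099/4*3 = -3297/4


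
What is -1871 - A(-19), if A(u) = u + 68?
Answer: -1920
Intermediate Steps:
A(u) = 68 + u
-1871 - A(-19) = -1871 - (68 - 19) = -1871 - 1*49 = -1871 - 49 = -1920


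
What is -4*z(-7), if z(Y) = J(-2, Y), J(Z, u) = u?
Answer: 28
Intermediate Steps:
z(Y) = Y
-4*z(-7) = -4*(-7) = 28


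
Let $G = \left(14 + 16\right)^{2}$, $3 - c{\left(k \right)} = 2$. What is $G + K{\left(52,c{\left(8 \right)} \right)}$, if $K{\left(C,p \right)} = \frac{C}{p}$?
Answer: $952$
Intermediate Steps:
$c{\left(k \right)} = 1$ ($c{\left(k \right)} = 3 - 2 = 1$)
$G = 900$ ($G = 30^{2} = 900$)
$G + K{\left(52,c{\left(8 \right)} \right)} = 900 + \frac{52}{1} = 900 + 52 \cdot 1 = 900 + 52 = 952$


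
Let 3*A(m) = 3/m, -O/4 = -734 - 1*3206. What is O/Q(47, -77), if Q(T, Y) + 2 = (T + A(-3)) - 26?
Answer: 5910/7 ≈ 844.29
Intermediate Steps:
O = 15760 (O = -4*(-734 - 1*3206) = -4*(-734 - 3206) = -4*(-3940) = 15760)
A(m) = 1/m (A(m) = (3/m)/3 = 1/m)
Q(T, Y) = -85/3 + T (Q(T, Y) = -2 + ((T + 1/(-3)) - 26) = -2 + ((T - ⅓) - 26) = -2 + ((-⅓ + T) - 26) = -2 + (-79/3 + T) = -85/3 + T)
O/Q(47, -77) = 15760/(-85/3 + 47) = 15760/(56/3) = 15760*(3/56) = 5910/7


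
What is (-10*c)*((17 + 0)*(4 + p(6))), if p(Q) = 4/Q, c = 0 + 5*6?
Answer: -23800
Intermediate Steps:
c = 30 (c = 0 + 30 = 30)
(-10*c)*((17 + 0)*(4 + p(6))) = (-10*30)*((17 + 0)*(4 + 4/6)) = -5100*(4 + 4*(1/6)) = -5100*(4 + 2/3) = -5100*14/3 = -300*238/3 = -23800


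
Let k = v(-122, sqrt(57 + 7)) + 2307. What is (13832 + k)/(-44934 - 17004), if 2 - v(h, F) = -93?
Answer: -8117/30969 ≈ -0.26210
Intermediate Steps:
v(h, F) = 95 (v(h, F) = 2 - 1*(-93) = 2 + 93 = 95)
k = 2402 (k = 95 + 2307 = 2402)
(13832 + k)/(-44934 - 17004) = (13832 + 2402)/(-44934 - 17004) = 16234/(-61938) = 16234*(-1/61938) = -8117/30969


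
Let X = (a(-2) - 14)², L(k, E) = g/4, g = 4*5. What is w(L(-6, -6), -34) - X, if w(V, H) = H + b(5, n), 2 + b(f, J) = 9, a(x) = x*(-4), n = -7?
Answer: -63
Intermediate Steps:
a(x) = -4*x
g = 20
b(f, J) = 7 (b(f, J) = -2 + 9 = 7)
L(k, E) = 5 (L(k, E) = 20/4 = 20*(¼) = 5)
w(V, H) = 7 + H (w(V, H) = H + 7 = 7 + H)
X = 36 (X = (-4*(-2) - 14)² = (8 - 14)² = (-6)² = 36)
w(L(-6, -6), -34) - X = (7 - 34) - 1*36 = -27 - 36 = -63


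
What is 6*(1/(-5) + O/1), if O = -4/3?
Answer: -46/5 ≈ -9.2000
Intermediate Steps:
O = -4/3 (O = -4*1/3 = -4/3 ≈ -1.3333)
6*(1/(-5) + O/1) = 6*(1/(-5) - 4/3/1) = 6*(1*(-1/5) - 4/3*1) = 6*(-1/5 - 4/3) = 6*(-23/15) = -46/5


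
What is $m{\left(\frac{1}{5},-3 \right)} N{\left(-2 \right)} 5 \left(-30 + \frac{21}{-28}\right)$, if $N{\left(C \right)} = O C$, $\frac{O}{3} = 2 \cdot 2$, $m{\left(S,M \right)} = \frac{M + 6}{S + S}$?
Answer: $27675$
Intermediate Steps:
$m{\left(S,M \right)} = \frac{6 + M}{2 S}$
$O = 12$ ($O = 3 \cdot 2 \cdot 2 = 3 \cdot 4 = 12$)
$N{\left(C \right)} = 12 C$
$m{\left(\frac{1}{5},-3 \right)} N{\left(-2 \right)} 5 \left(-30 + \frac{21}{-28}\right) = \frac{6 - 3}{2 \cdot \frac{1}{5}} \cdot 12 \left(-2\right) 5 \left(-30 + \frac{21}{-28}\right) = \frac{1}{2} \frac{1}{\frac{1}{5}} \cdot 3 \left(-24\right) 5 \left(-30 + 21 \left(- \frac{1}{28}\right)\right) = \frac{1}{2} \cdot 5 \cdot 3 \left(-24\right) 5 \left(-30 - \frac{3}{4}\right) = \frac{15}{2} \left(-24\right) 5 \left(- \frac{123}{4}\right) = \left(-180\right) 5 \left(- \frac{123}{4}\right) = \left(-900\right) \left(- \frac{123}{4}\right) = 27675$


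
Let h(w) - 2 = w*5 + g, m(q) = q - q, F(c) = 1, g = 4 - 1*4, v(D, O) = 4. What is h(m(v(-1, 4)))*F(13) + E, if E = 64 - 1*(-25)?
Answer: 91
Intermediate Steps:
g = 0 (g = 4 - 4 = 0)
m(q) = 0
h(w) = 2 + 5*w (h(w) = 2 + (w*5 + 0) = 2 + (5*w + 0) = 2 + 5*w)
E = 89 (E = 64 + 25 = 89)
h(m(v(-1, 4)))*F(13) + E = (2 + 5*0)*1 + 89 = (2 + 0)*1 + 89 = 2*1 + 89 = 2 + 89 = 91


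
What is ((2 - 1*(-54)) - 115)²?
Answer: 3481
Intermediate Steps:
((2 - 1*(-54)) - 115)² = ((2 + 54) - 115)² = (56 - 115)² = (-59)² = 3481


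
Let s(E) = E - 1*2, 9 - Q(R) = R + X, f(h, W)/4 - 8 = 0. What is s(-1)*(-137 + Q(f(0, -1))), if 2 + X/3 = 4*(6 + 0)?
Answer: 678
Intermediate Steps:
f(h, W) = 32 (f(h, W) = 32 + 4*0 = 32 + 0 = 32)
X = 66 (X = -6 + 3*(4*(6 + 0)) = -6 + 3*(4*6) = -6 + 3*24 = -6 + 72 = 66)
Q(R) = -57 - R (Q(R) = 9 - (R + 66) = 9 - (66 + R) = 9 + (-66 - R) = -57 - R)
s(E) = -2 + E (s(E) = E - 2 = -2 + E)
s(-1)*(-137 + Q(f(0, -1))) = (-2 - 1)*(-137 + (-57 - 1*32)) = -3*(-137 + (-57 - 32)) = -3*(-137 - 89) = -3*(-226) = 678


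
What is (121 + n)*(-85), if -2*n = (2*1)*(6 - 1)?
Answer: -9860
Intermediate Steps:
n = -5 (n = -2*1*(6 - 1)/2 = -5 ≈ -5.0000)
(121 + n)*(-85) = (121 - 5)*(-85) = 116*(-85) = -9860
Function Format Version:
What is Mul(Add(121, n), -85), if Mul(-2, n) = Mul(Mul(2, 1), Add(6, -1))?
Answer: -9860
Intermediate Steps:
n = -5 (n = Mul(Rational(-1, 2), Mul(Mul(2, 1), Add(6, -1))) = Mul(Rational(-1, 2), Mul(2, 5)) = Mul(Rational(-1, 2), 10) = -5)
Mul(Add(121, n), -85) = Mul(Add(121, -5), -85) = Mul(116, -85) = -9860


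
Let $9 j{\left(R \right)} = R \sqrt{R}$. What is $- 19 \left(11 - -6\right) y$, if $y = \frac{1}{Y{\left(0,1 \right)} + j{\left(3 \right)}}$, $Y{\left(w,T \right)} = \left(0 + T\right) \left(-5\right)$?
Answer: $\frac{4845}{74} + \frac{323 \sqrt{3}}{74} \approx 73.033$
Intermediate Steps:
$j{\left(R \right)} = \frac{R^{\frac{3}{2}}}{9}$ ($j{\left(R \right)} = \frac{R \sqrt{R}}{9} = \frac{R^{\frac{3}{2}}}{9}$)
$Y{\left(w,T \right)} = - 5 T$ ($Y{\left(w,T \right)} = T \left(-5\right) = - 5 T$)
$y = \frac{1}{-5 + \frac{\sqrt{3}}{3}}$ ($y = \frac{1}{\left(-5\right) 1 + \frac{3^{\frac{3}{2}}}{9}} = \frac{1}{-5 + \frac{3 \sqrt{3}}{9}} = \frac{1}{-5 + \frac{\sqrt{3}}{3}} \approx -0.22611$)
$- 19 \left(11 - -6\right) y = - 19 \left(11 - -6\right) \left(- \frac{15}{74} - \frac{\sqrt{3}}{74}\right) = - 19 \left(11 + 6\right) \left(- \frac{15}{74} - \frac{\sqrt{3}}{74}\right) = \left(-19\right) 17 \left(- \frac{15}{74} - \frac{\sqrt{3}}{74}\right) = - 323 \left(- \frac{15}{74} - \frac{\sqrt{3}}{74}\right) = \frac{4845}{74} + \frac{323 \sqrt{3}}{74}$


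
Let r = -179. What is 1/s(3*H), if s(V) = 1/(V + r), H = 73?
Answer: 40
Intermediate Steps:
s(V) = 1/(-179 + V) (s(V) = 1/(V - 179) = 1/(-179 + V))
1/s(3*H) = 1/(1/(-179 + 3*73)) = 1/(1/(-179 + 219)) = 1/(1/40) = 40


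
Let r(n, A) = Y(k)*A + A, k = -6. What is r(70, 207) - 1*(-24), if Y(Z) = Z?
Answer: -1011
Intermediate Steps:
r(n, A) = -5*A (r(n, A) = -6*A + A = -5*A)
r(70, 207) - 1*(-24) = -5*207 - 1*(-24) = -1035 + 24 = -1011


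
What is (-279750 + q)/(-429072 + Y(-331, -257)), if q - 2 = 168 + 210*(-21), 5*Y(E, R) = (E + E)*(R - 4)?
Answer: 709975/986289 ≈ 0.71984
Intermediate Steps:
Y(E, R) = 2*E*(-4 + R)/5 (Y(E, R) = ((E + E)*(R - 4))/5 = ((2*E)*(-4 + R))/5 = (2*E*(-4 + R))/5 = 2*E*(-4 + R)/5)
q = -4240 (q = 2 + (168 + 210*(-21)) = 2 + (168 - 4410) = 2 - 4242 = -4240)
(-279750 + q)/(-429072 + Y(-331, -257)) = (-279750 - 4240)/(-429072 + (2/5)*(-331)*(-4 - 257)) = -283990/(-429072 + (2/5)*(-331)*(-261)) = -283990/(-429072 + 172782/5) = -283990/(-1972578/5) = -283990*(-5/1972578) = 709975/986289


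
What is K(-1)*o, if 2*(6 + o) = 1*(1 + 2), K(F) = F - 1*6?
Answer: 63/2 ≈ 31.500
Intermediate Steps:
K(F) = -6 + F (K(F) = F - 6 = -6 + F)
o = -9/2 (o = -6 + (1*(1 + 2))/2 = -6 + (1*3)/2 = -6 + (½)*3 = -6 + 3/2 = -9/2 ≈ -4.5000)
K(-1)*o = (-6 - 1)*(-9/2) = -7*(-9/2) = 63/2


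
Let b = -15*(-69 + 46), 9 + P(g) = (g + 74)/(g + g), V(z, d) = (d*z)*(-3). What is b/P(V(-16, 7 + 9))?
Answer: -264960/6491 ≈ -40.820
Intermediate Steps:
V(z, d) = -3*d*z
P(g) = -9 + (74 + g)/(2*g) (P(g) = -9 + (g + 74)/(g + g) = -9 + (74 + g)/((2*g)) = -9 + (74 + g)*(1/(2*g)) = -9 + (74 + g)/(2*g))
b = 345 (b = -15*(-23) = 345)
b/P(V(-16, 7 + 9)) = 345/(-17/2 + 37/((-3*(7 + 9)*(-16)))) = 345/(-17/2 + 37/((-3*16*(-16)))) = 345/(-17/2 + 37/768) = 345/(-6491/768) = 345*(-768/6491) = -264960/6491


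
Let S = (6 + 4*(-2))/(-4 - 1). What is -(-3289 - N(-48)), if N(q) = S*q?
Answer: 16349/5 ≈ 3269.8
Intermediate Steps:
S = 2/5 (S = (6 - 8)/(-5) = -2*(-1/5) = 2/5 ≈ 0.40000)
N(q) = 2*q/5
-(-3289 - N(-48)) = -(-3289 - 2*(-48)/5) = -(-3289 - 1*(-96/5)) = -(-3289 + 96/5) = -1*(-16349/5) = 16349/5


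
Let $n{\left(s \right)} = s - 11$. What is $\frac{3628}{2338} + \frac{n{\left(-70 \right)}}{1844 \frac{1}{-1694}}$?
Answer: $\frac{81874091}{1077818} \approx 75.963$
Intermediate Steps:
$n{\left(s \right)} = -11 + s$ ($n{\left(s \right)} = s - 11 = -11 + s$)
$\frac{3628}{2338} + \frac{n{\left(-70 \right)}}{1844 \frac{1}{-1694}} = \frac{3628}{2338} + \frac{-11 - 70}{1844 \frac{1}{-1694}} = 3628 \cdot \frac{1}{2338} - \frac{81}{1844 \left(- \frac{1}{1694}\right)} = \frac{1814}{1169} - \frac{81}{- \frac{922}{847}} = \frac{1814}{1169} - - \frac{68607}{922} = \frac{1814}{1169} + \frac{68607}{922} = \frac{81874091}{1077818}$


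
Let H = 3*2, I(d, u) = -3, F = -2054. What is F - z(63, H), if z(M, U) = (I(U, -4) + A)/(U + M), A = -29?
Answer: -141694/69 ≈ -2053.5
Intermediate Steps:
H = 6
z(M, U) = -32/(M + U) (z(M, U) = (-3 - 29)/(U + M) = -32/(M + U))
F - z(63, H) = -2054 - (-32)/(63 + 6) = -2054 - (-32)/69 = -2054 - 1*(-32/69) = -2054 + 32/69 = -141694/69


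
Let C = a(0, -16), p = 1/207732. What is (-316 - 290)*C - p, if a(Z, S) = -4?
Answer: 503542367/207732 ≈ 2424.0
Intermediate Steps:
p = 1/207732 ≈ 4.8139e-6
C = -4
(-316 - 290)*C - p = (-316 - 290)*(-4) - 1*1/207732 = -606*(-4) - 1/207732 = 2424 - 1/207732 = 503542367/207732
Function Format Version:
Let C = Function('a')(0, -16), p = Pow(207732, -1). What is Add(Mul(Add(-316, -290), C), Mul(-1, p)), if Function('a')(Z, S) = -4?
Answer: Rational(503542367, 207732) ≈ 2424.0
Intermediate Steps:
p = Rational(1, 207732) ≈ 4.8139e-6
C = -4
Add(Mul(Add(-316, -290), C), Mul(-1, p)) = Add(Mul(Add(-316, -290), -4), Mul(-1, Rational(1, 207732))) = Add(Mul(-606, -4), Rational(-1, 207732)) = Add(2424, Rational(-1, 207732)) = Rational(503542367, 207732)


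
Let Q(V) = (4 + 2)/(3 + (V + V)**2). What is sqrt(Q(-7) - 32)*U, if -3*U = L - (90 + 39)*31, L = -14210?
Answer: 18209*I*sqrt(1266038)/597 ≈ 34319.0*I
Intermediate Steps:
Q(V) = 6/(3 + 4*V**2) (Q(V) = 6/(3 + (2*V)**2) = 6/(3 + 4*V**2))
U = 18209/3 (U = -(-14210 - (90 + 39)*31)/3 = -(-14210 - 129*31)/3 = -(-14210 - 1*3999)/3 = -(-14210 - 3999)/3 = -1/3*(-18209) = 18209/3 ≈ 6069.7)
sqrt(Q(-7) - 32)*U = sqrt(6/(3 + 4*(-7)**2) - 32)*(18209/3) = sqrt(6/(3 + 4*49) - 32)*(18209/3) = sqrt(6/(3 + 196) - 32)*(18209/3) = sqrt(6/199 - 32)*(18209/3) = sqrt(-6362/199)*(18209/3) = (I*sqrt(1266038)/199)*(18209/3) = 18209*I*sqrt(1266038)/597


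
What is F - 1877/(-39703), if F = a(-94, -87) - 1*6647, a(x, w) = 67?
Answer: -261243863/39703 ≈ -6580.0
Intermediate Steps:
F = -6580 (F = 67 - 1*6647 = 67 - 6647 = -6580)
F - 1877/(-39703) = -6580 - 1877/(-39703) = -6580 - 1877*(-1)/39703 = -6580 - 1*(-1877/39703) = -6580 + 1877/39703 = -261243863/39703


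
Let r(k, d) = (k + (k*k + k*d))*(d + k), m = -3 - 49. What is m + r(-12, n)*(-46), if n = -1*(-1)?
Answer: 60668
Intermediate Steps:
m = -52
n = 1
r(k, d) = (d + k)*(k + k**2 + d*k) (r(k, d) = (k + (k**2 + d*k))*(d + k) = (k + k**2 + d*k)*(d + k) = (d + k)*(k + k**2 + d*k))
m + r(-12, n)*(-46) = -52 - 12*(1 - 12 + 1**2 + (-12)**2 + 2*1*(-12))*(-46) = -52 - 12*(1 - 12 + 1 + 144 - 24)*(-46) = -52 - 12*110*(-46) = -52 - 1320*(-46) = -52 + 60720 = 60668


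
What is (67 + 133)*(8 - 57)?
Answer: -9800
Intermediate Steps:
(67 + 133)*(8 - 57) = 200*(-49) = -9800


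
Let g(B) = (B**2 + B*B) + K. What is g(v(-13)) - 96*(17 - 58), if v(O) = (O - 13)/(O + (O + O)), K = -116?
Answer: 34388/9 ≈ 3820.9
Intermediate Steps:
v(O) = (-13 + O)/(3*O) (v(O) = (-13 + O)/(O + 2*O) = (-13 + O)/((3*O)) = (-13 + O)*(1/(3*O)) = (-13 + O)/(3*O))
g(B) = -116 + 2*B**2 (g(B) = (B**2 + B*B) - 116 = (B**2 + B**2) - 116 = 2*B**2 - 116 = -116 + 2*B**2)
g(v(-13)) - 96*(17 - 58) = (-116 + 2*((1/3)*(-13 - 13)/(-13))**2) - 96*(17 - 58) = (-116 + 2*((1/3)*(-1/13)*(-26))**2) - 96*(-41) = (-116 + 2*(2/3)**2) + 3936 = (-116 + 2*(4/9)) + 3936 = (-116 + 8/9) + 3936 = -1036/9 + 3936 = 34388/9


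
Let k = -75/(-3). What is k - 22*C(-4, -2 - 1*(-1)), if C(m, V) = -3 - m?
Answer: 3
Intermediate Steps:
k = 25 (k = -75*(-⅓) = 25)
k - 22*C(-4, -2 - 1*(-1)) = 25 - 22*(-3 - 1*(-4)) = 25 - 22*(-3 + 4) = 25 - 22*1 = 25 - 22 = 3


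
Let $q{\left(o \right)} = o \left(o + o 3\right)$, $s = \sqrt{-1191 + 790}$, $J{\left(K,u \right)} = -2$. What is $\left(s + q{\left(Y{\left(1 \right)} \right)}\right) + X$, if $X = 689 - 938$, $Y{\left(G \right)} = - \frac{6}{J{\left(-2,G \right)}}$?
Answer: $-213 + i \sqrt{401} \approx -213.0 + 20.025 i$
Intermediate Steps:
$Y{\left(G \right)} = 3$ ($Y{\left(G \right)} = - \frac{6}{-2} = \left(-6\right) \left(- \frac{1}{2}\right) = 3$)
$X = -249$
$s = i \sqrt{401}$ ($s = \sqrt{-401} = i \sqrt{401} \approx 20.025 i$)
$q{\left(o \right)} = 4 o^{2}$ ($q{\left(o \right)} = o \left(o + 3 o\right) = o 4 o = 4 o^{2}$)
$\left(s + q{\left(Y{\left(1 \right)} \right)}\right) + X = \left(i \sqrt{401} + 4 \cdot 3^{2}\right) - 249 = \left(i \sqrt{401} + 4 \cdot 9\right) - 249 = \left(i \sqrt{401} + 36\right) - 249 = \left(36 + i \sqrt{401}\right) - 249 = -213 + i \sqrt{401}$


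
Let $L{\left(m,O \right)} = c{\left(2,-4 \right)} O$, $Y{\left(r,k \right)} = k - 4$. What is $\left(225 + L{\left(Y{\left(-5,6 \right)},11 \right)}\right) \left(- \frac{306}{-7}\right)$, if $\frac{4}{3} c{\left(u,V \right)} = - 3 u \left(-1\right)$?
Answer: $\frac{83997}{7} \approx 12000.0$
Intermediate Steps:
$Y{\left(r,k \right)} = -4 + k$
$c{\left(u,V \right)} = \frac{9 u}{4}$ ($c{\left(u,V \right)} = \frac{3 - 3 u \left(-1\right)}{4} = \frac{3 \cdot 3 u}{4} = \frac{9 u}{4}$)
$L{\left(m,O \right)} = \frac{9 O}{2}$ ($L{\left(m,O \right)} = \frac{9}{4} \cdot 2 O = \frac{9 O}{2}$)
$\left(225 + L{\left(Y{\left(-5,6 \right)},11 \right)}\right) \left(- \frac{306}{-7}\right) = \left(225 + \frac{9}{2} \cdot 11\right) \left(- \frac{306}{-7}\right) = \left(225 + \frac{99}{2}\right) \left(\left(-306\right) \left(- \frac{1}{7}\right)\right) = \frac{549}{2} \cdot \frac{306}{7} = \frac{83997}{7}$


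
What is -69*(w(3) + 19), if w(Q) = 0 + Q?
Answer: -1518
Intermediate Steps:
w(Q) = Q
-69*(w(3) + 19) = -69*(3 + 19) = -69*22 = -1518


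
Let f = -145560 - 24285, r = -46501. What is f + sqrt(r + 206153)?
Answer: -169845 + 2*sqrt(39913) ≈ -1.6945e+5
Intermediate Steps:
f = -169845
f + sqrt(r + 206153) = -169845 + sqrt(-46501 + 206153) = -169845 + sqrt(159652) = -169845 + 2*sqrt(39913)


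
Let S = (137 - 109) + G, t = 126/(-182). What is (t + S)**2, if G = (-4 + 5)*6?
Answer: 187489/169 ≈ 1109.4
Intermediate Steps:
t = -9/13 (t = 126*(-1/182) = -9/13 ≈ -0.69231)
G = 6 (G = 1*6 = 6)
S = 34 (S = (137 - 109) + 6 = 28 + 6 = 34)
(t + S)**2 = (-9/13 + 34)**2 = (433/13)**2 = 187489/169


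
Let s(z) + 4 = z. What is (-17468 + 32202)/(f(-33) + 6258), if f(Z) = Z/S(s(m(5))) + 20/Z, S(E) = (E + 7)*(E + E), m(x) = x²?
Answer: 190599024/80945285 ≈ 2.3547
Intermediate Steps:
s(z) = -4 + z
S(E) = 2*E*(7 + E) (S(E) = (7 + E)*(2*E) = 2*E*(7 + E))
f(Z) = 20/Z + Z/1176 (f(Z) = Z/((2*(-4 + 5²)*(7 + (-4 + 5²)))) + 20/Z = Z/((2*(-4 + 25)*(7 + (-4 + 25)))) + 20/Z = Z/((2*21*(7 + 21))) + 20/Z = Z/((2*21*28)) + 20/Z = Z/1176 + 20/Z = 20/Z + Z/1176)
(-17468 + 32202)/(f(-33) + 6258) = (-17468 + 32202)/((20/(-33) + (1/1176)*(-33)) + 6258) = 14734/((20*(-1/33) - 11/392) + 6258) = 14734/((-20/33 - 11/392) + 6258) = 14734/(-8203/12936 + 6258) = 14734/(80945285/12936) = 14734*(12936/80945285) = 190599024/80945285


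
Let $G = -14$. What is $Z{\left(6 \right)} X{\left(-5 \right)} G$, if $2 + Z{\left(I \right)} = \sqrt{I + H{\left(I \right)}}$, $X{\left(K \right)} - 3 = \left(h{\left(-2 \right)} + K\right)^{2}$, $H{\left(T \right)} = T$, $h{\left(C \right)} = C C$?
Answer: $112 - 112 \sqrt{3} \approx -81.99$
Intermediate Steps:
$h{\left(C \right)} = C^{2}$
$X{\left(K \right)} = 3 + \left(4 + K\right)^{2}$ ($X{\left(K \right)} = 3 + \left(\left(-2\right)^{2} + K\right)^{2} = 3 + \left(4 + K\right)^{2}$)
$Z{\left(I \right)} = -2 + \sqrt{2} \sqrt{I}$ ($Z{\left(I \right)} = -2 + \sqrt{I + I} = -2 + \sqrt{2 I} = -2 + \sqrt{2} \sqrt{I}$)
$Z{\left(6 \right)} X{\left(-5 \right)} G = \left(-2 + \sqrt{2} \sqrt{6}\right) \left(3 + \left(4 - 5\right)^{2}\right) \left(-14\right) = \left(-2 + 2 \sqrt{3}\right) \left(3 + \left(-1\right)^{2}\right) \left(-14\right) = \left(-2 + 2 \sqrt{3}\right) \left(3 + 1\right) \left(-14\right) = \left(-2 + 2 \sqrt{3}\right) 4 \left(-14\right) = \left(-8 + 8 \sqrt{3}\right) \left(-14\right) = 112 - 112 \sqrt{3}$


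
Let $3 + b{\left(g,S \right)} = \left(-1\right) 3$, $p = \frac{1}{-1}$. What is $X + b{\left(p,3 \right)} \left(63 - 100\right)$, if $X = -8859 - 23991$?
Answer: $-32628$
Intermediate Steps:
$p = -1$
$b{\left(g,S \right)} = -6$ ($b{\left(g,S \right)} = -3 - 3 = -6$)
$X = -32850$ ($X = -8859 - 23991 = -32850$)
$X + b{\left(p,3 \right)} \left(63 - 100\right) = -32850 - 6 \left(63 - 100\right) = -32850 - -222 = -32850 + 222 = -32628$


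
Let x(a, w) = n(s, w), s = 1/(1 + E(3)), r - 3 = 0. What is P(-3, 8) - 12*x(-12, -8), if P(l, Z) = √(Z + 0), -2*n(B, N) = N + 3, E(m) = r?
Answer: -30 + 2*√2 ≈ -27.172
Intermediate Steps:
r = 3 (r = 3 + 0 = 3)
E(m) = 3
s = ¼ (s = 1/(1 + 3) = 1/4 = ¼ ≈ 0.25000)
n(B, N) = -3/2 - N/2 (n(B, N) = -(N + 3)/2 = -(3 + N)/2 = -3/2 - N/2)
P(l, Z) = √Z
x(a, w) = -3/2 - w/2
P(-3, 8) - 12*x(-12, -8) = √8 - 12*(-3/2 - ½*(-8)) = 2*√2 - 12*(-3/2 + 4) = 2*√2 - 12*5/2 = 2*√2 - 30 = -30 + 2*√2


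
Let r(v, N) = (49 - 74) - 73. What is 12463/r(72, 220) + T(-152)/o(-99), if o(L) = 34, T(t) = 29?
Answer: -105225/833 ≈ -126.32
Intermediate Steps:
r(v, N) = -98 (r(v, N) = -25 - 73 = -98)
12463/r(72, 220) + T(-152)/o(-99) = 12463/(-98) + 29/34 = 12463*(-1/98) + 29*(1/34) = -12463/98 + 29/34 = -105225/833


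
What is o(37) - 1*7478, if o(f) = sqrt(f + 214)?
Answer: -7478 + sqrt(251) ≈ -7462.2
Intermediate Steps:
o(f) = sqrt(214 + f)
o(37) - 1*7478 = sqrt(214 + 37) - 1*7478 = sqrt(251) - 7478 = -7478 + sqrt(251)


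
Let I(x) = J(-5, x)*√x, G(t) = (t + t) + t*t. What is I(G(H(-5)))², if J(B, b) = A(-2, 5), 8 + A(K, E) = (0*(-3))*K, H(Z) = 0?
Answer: 0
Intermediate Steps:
A(K, E) = -8 (A(K, E) = -8 + (0*(-3))*K = -8 + 0*K = -8 + 0 = -8)
G(t) = t² + 2*t (G(t) = 2*t + t² = t² + 2*t)
J(B, b) = -8
I(x) = -8*√x
I(G(H(-5)))² = (-8*√(0*(2 + 0)))² = (-8*√(0*2))² = (-8*√0)² = (-8*0)² = 0² = 0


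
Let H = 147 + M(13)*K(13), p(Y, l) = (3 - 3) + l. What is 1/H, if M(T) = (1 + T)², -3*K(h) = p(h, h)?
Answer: -3/2107 ≈ -0.0014238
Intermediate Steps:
p(Y, l) = l (p(Y, l) = 0 + l = l)
K(h) = -h/3
H = -2107/3 (H = 147 + (1 + 13)²*(-⅓*13) = 147 + 14²*(-13/3) = 147 + 196*(-13/3) = 147 - 2548/3 = -2107/3 ≈ -702.33)
1/H = 1/(-2107/3) = -3/2107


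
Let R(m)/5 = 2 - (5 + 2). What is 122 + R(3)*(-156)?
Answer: 4022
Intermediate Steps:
R(m) = -25 (R(m) = 5*(2 - (5 + 2)) = 5*(2 - 1*7) = 5*(2 - 7) = 5*(-5) = -25)
122 + R(3)*(-156) = 122 - 25*(-156) = 122 + 3900 = 4022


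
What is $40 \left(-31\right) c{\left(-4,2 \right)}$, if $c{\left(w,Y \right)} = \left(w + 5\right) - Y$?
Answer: $1240$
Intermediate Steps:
$c{\left(w,Y \right)} = 5 + w - Y$ ($c{\left(w,Y \right)} = \left(5 + w\right) - Y = 5 + w - Y$)
$40 \left(-31\right) c{\left(-4,2 \right)} = 40 \left(-31\right) \left(5 - 4 - 2\right) = - 1240 \left(5 - 4 - 2\right) = \left(-1240\right) \left(-1\right) = 1240$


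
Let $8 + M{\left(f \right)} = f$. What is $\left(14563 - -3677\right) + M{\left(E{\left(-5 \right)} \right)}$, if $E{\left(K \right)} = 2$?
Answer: $18234$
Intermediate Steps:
$M{\left(f \right)} = -8 + f$
$\left(14563 - -3677\right) + M{\left(E{\left(-5 \right)} \right)} = \left(14563 - -3677\right) + \left(-8 + 2\right) = \left(14563 + 3677\right) - 6 = 18240 - 6 = 18234$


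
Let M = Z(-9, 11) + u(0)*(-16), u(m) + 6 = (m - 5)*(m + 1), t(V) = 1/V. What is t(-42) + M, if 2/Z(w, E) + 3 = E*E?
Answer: 436111/2478 ≈ 175.99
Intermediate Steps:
Z(w, E) = 2/(-3 + E²) (Z(w, E) = 2/(-3 + E*E) = 2/(-3 + E²))
u(m) = -6 + (1 + m)*(-5 + m) (u(m) = -6 + (m - 5)*(m + 1) = -6 + (-5 + m)*(1 + m) = -6 + (1 + m)*(-5 + m))
M = 10385/59 (M = 2/(-3 + 11²) + (-11 + 0² - 4*0)*(-16) = 2/(-3 + 121) + (-11 + 0 + 0)*(-16) = 2/118 - 11*(-16) = 2*(1/118) + 176 = 1/59 + 176 = 10385/59 ≈ 176.02)
t(-42) + M = 1/(-42) + 10385/59 = -1/42 + 10385/59 = 436111/2478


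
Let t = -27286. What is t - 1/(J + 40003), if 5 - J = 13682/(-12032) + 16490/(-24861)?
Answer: -163279883322437390/5984016828149 ≈ -27286.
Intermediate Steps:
J = 1017096821/149563776 (J = 5 - (13682/(-12032) + 16490/(-24861)) = 5 - (13682*(-1/12032) + 16490*(-1/24861)) = 5 - (-6841/6016 - 16490/24861) = 5 - 1*(-269277941/149563776) = 5 + 269277941/149563776 = 1017096821/149563776 ≈ 6.8004)
t - 1/(J + 40003) = -27286 - 1/(1017096821/149563776 + 40003) = -27286 - 1/5984016828149/149563776 = -27286 - 1*149563776/5984016828149 = -27286 - 149563776/5984016828149 = -163279883322437390/5984016828149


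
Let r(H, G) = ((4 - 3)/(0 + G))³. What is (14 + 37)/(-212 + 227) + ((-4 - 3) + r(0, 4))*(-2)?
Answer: 2779/160 ≈ 17.369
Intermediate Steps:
r(H, G) = G⁻³ (r(H, G) = (1/G)³ = G⁻³)
(14 + 37)/(-212 + 227) + ((-4 - 3) + r(0, 4))*(-2) = (14 + 37)/(-212 + 227) + ((-4 - 3) + 4⁻³)*(-2) = 51/15 + (-7 + 1/64)*(-2) = 51*(1/15) - 447/64*(-2) = 17/5 + 447/32 = 2779/160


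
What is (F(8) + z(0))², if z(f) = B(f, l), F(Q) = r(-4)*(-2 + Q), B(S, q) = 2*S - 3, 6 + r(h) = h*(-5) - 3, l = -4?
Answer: 3969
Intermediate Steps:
r(h) = -9 - 5*h (r(h) = -6 + (h*(-5) - 3) = -6 + (-5*h - 3) = -6 + (-3 - 5*h) = -9 - 5*h)
B(S, q) = -3 + 2*S
F(Q) = -22 + 11*Q (F(Q) = (-9 - 5*(-4))*(-2 + Q) = (-9 + 20)*(-2 + Q) = 11*(-2 + Q) = -22 + 11*Q)
z(f) = -3 + 2*f
(F(8) + z(0))² = ((-22 + 11*8) + (-3 + 2*0))² = ((-22 + 88) + (-3 + 0))² = (66 - 3)² = 63² = 3969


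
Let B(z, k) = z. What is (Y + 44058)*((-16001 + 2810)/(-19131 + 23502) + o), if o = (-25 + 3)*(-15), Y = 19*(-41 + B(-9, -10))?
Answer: 20537211604/1457 ≈ 1.4096e+7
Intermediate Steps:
Y = -950 (Y = 19*(-41 - 9) = 19*(-50) = -950)
o = 330 (o = -22*(-15) = 330)
(Y + 44058)*((-16001 + 2810)/(-19131 + 23502) + o) = (-950 + 44058)*((-16001 + 2810)/(-19131 + 23502) + 330) = 43108*(-13191/4371 + 330) = 43108*(-13191*1/4371 + 330) = 43108*(-4397/1457 + 330) = 43108*(476413/1457) = 20537211604/1457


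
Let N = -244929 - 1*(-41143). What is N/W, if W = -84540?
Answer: 101893/42270 ≈ 2.4105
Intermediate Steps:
N = -203786 (N = -244929 + 41143 = -203786)
N/W = -203786/(-84540) = -203786*(-1/84540) = 101893/42270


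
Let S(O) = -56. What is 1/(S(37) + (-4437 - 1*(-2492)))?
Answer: -1/2001 ≈ -0.00049975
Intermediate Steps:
1/(S(37) + (-4437 - 1*(-2492))) = 1/(-56 + (-4437 - 1*(-2492))) = 1/(-56 + (-4437 + 2492)) = 1/(-56 - 1945) = 1/(-2001) = -1/2001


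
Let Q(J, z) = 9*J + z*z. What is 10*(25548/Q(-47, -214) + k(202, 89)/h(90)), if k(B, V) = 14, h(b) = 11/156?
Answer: 993756600/499103 ≈ 1991.1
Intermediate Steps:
h(b) = 11/156 (h(b) = 11*(1/156) = 11/156)
Q(J, z) = z² + 9*J (Q(J, z) = 9*J + z² = z² + 9*J)
10*(25548/Q(-47, -214) + k(202, 89)/h(90)) = 10*(25548/((-214)² + 9*(-47)) + 14/(11/156)) = 10*(25548/(45796 - 423) + 14*(156/11)) = 10*(25548/45373 + 2184/11) = 10*(99375660/499103) = 993756600/499103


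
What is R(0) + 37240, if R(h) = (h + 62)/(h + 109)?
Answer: 4059222/109 ≈ 37241.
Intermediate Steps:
R(h) = (62 + h)/(109 + h)
R(0) + 37240 = (62 + 0)/(109 + 0) + 37240 = 62/109 + 37240 = 4059222/109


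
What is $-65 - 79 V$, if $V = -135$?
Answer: $10600$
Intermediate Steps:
$-65 - 79 V = -65 - -10665 = -65 + 10665 = 10600$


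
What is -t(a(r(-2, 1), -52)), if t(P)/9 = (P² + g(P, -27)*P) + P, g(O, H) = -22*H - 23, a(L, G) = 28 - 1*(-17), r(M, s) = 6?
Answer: -249885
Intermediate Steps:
a(L, G) = 45 (a(L, G) = 28 + 17 = 45)
g(O, H) = -23 - 22*H
t(P) = 9*P² + 5148*P (t(P) = 9*((P² + (-23 - 22*(-27))*P) + P) = 9*((P² + (-23 + 594)*P) + P) = 9*((P² + 571*P) + P) = 9*(P² + 572*P) = 9*P² + 5148*P)
-t(a(r(-2, 1), -52)) = -9*45*(572 + 45) = -9*45*617 = -1*249885 = -249885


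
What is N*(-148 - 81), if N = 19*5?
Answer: -21755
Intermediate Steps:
N = 95
N*(-148 - 81) = 95*(-148 - 81) = 95*(-229) = -21755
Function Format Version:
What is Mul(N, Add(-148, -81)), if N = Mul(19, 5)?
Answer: -21755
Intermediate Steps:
N = 95
Mul(N, Add(-148, -81)) = Mul(95, Add(-148, -81)) = Mul(95, -229) = -21755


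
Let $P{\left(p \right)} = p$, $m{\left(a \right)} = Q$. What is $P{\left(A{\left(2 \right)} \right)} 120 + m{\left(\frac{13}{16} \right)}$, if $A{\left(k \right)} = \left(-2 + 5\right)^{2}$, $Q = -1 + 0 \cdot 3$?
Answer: $1079$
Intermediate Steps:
$Q = -1$ ($Q = -1 + 0 = -1$)
$m{\left(a \right)} = -1$
$A{\left(k \right)} = 9$ ($A{\left(k \right)} = 3^{2} = 9$)
$P{\left(A{\left(2 \right)} \right)} 120 + m{\left(\frac{13}{16} \right)} = 9 \cdot 120 - 1 = 1080 - 1 = 1079$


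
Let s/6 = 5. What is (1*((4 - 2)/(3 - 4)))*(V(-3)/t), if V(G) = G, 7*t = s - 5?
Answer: 42/25 ≈ 1.6800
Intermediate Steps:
s = 30 (s = 6*5 = 30)
t = 25/7 (t = (30 - 5)/7 = (1/7)*25 = 25/7 ≈ 3.5714)
(1*((4 - 2)/(3 - 4)))*(V(-3)/t) = (1*((4 - 2)/(3 - 4)))*(-3/25/7) = (1*(2/(-1)))*(-3*7/25) = (1*(2*(-1)))*(-21/25) = (1*(-2))*(-21/25) = -2*(-21/25) = 42/25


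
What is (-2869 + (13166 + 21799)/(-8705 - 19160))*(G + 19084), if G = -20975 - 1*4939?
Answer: 109252201900/5573 ≈ 1.9604e+7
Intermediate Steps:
G = -25914 (G = -20975 - 4939 = -25914)
(-2869 + (13166 + 21799)/(-8705 - 19160))*(G + 19084) = (-2869 + (13166 + 21799)/(-8705 - 19160))*(-25914 + 19084) = (-2869 + 34965/(-27865))*(-6830) = (-2869 + 34965*(-1/27865))*(-6830) = (-2869 - 6993/5573)*(-6830) = -15995930/5573*(-6830) = 109252201900/5573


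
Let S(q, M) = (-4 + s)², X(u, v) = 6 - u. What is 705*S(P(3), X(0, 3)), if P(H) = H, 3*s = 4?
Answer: 15040/3 ≈ 5013.3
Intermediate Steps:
s = 4/3 (s = (⅓)*4 = 4/3 ≈ 1.3333)
S(q, M) = 64/9 (S(q, M) = (-4 + 4/3)² = (-8/3)² = 64/9)
705*S(P(3), X(0, 3)) = 705*(64/9) = 15040/3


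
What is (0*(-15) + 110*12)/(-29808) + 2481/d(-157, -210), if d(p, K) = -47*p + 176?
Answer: 2665877/9383310 ≈ 0.28411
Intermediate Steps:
d(p, K) = 176 - 47*p
(0*(-15) + 110*12)/(-29808) + 2481/d(-157, -210) = (0*(-15) + 110*12)/(-29808) + 2481/(176 - 47*(-157)) = (0 + 1320)*(-1/29808) + 2481/(176 + 7379) = 1320*(-1/29808) + 2481/7555 = -55/1242 + 2481*(1/7555) = -55/1242 + 2481/7555 = 2665877/9383310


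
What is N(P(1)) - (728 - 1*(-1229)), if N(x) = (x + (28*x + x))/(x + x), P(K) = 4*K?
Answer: -1942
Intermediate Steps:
N(x) = 15 (N(x) = (x + 29*x)/((2*x)) = (30*x)*(1/(2*x)) = 15)
N(P(1)) - (728 - 1*(-1229)) = 15 - (728 - 1*(-1229)) = 15 - (728 + 1229) = 15 - 1*1957 = 15 - 1957 = -1942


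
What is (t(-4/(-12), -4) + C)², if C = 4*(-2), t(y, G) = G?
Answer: 144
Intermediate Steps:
C = -8
(t(-4/(-12), -4) + C)² = (-4 - 8)² = (-12)² = 144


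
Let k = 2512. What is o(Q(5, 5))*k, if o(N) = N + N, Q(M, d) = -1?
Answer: -5024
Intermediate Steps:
o(N) = 2*N
o(Q(5, 5))*k = (2*(-1))*2512 = -2*2512 = -5024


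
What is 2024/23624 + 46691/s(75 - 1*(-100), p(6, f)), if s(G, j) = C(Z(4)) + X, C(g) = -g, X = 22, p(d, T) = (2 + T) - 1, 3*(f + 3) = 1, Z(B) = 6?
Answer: 137882571/47248 ≈ 2918.3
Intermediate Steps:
f = -8/3 (f = -3 + (⅓)*1 = -3 + ⅓ = -8/3 ≈ -2.6667)
p(d, T) = 1 + T
s(G, j) = 16 (s(G, j) = -1*6 + 22 = -6 + 22 = 16)
2024/23624 + 46691/s(75 - 1*(-100), p(6, f)) = 2024/23624 + 46691/16 = 2024*(1/23624) + 46691*(1/16) = 253/2953 + 46691/16 = 137882571/47248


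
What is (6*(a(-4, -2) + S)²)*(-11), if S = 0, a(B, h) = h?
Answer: -264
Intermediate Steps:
(6*(a(-4, -2) + S)²)*(-11) = (6*(-2 + 0)²)*(-11) = (6*(-2)²)*(-11) = (6*4)*(-11) = 24*(-11) = -264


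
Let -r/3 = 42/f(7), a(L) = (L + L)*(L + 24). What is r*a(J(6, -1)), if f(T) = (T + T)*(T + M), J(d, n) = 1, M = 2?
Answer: -50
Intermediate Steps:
f(T) = 2*T*(2 + T) (f(T) = (T + T)*(T + 2) = (2*T)*(2 + T) = 2*T*(2 + T))
a(L) = 2*L*(24 + L) (a(L) = (2*L)*(24 + L) = 2*L*(24 + L))
r = -1 (r = -126/(2*7*(2 + 7)) = -126/(2*7*9) = -126/126 = -3*⅓ = -1)
r*a(J(6, -1)) = -2*(24 + 1) = -2*25 = -1*50 = -50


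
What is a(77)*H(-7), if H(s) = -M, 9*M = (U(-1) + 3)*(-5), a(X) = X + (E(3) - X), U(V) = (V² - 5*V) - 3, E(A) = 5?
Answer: 50/3 ≈ 16.667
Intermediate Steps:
U(V) = -3 + V² - 5*V
a(X) = 5 (a(X) = X + (5 - X) = 5)
M = -10/3 (M = (((-3 + (-1)² - 5*(-1)) + 3)*(-5))/9 = (((-3 + 1 + 5) + 3)*(-5))/9 = ((3 + 3)*(-5))/9 = (6*(-5))/9 = (⅑)*(-30) = -10/3 ≈ -3.3333)
H(s) = 10/3 (H(s) = -1*(-10/3) = 10/3)
a(77)*H(-7) = 5*(10/3) = 50/3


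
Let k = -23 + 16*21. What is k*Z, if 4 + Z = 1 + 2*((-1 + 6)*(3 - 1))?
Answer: 5321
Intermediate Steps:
k = 313 (k = -23 + 336 = 313)
Z = 17 (Z = -4 + (1 + 2*((-1 + 6)*(3 - 1))) = -4 + (1 + 2*(5*2)) = -4 + (1 + 2*10) = -4 + (1 + 20) = -4 + 21 = 17)
k*Z = 313*17 = 5321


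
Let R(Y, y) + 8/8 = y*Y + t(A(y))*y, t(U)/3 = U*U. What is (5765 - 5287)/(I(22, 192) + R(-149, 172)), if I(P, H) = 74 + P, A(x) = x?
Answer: 478/15239811 ≈ 3.1365e-5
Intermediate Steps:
t(U) = 3*U**2 (t(U) = 3*(U*U) = 3*U**2)
R(Y, y) = -1 + 3*y**3 + Y*y (R(Y, y) = -1 + (y*Y + (3*y**2)*y) = -1 + (Y*y + 3*y**3) = -1 + (3*y**3 + Y*y) = -1 + 3*y**3 + Y*y)
(5765 - 5287)/(I(22, 192) + R(-149, 172)) = (5765 - 5287)/((74 + 22) + (-1 + 3*172**3 - 149*172)) = 478/(96 + (-1 + 3*5088448 - 25628)) = 478/(96 + (-1 + 15265344 - 25628)) = 478/(96 + 15239715) = 478/15239811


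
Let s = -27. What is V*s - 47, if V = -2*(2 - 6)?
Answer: -263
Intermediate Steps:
V = 8 (V = -2*(-4) = 8)
V*s - 47 = 8*(-27) - 47 = -216 - 47 = -263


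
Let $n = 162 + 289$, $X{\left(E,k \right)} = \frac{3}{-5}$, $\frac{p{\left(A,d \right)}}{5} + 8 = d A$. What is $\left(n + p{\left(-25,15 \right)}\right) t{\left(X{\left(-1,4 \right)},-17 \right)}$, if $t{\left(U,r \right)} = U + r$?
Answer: $\frac{128832}{5} \approx 25766.0$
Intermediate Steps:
$p{\left(A,d \right)} = -40 + 5 A d$ ($p{\left(A,d \right)} = -40 + 5 d A = -40 + 5 A d$)
$X{\left(E,k \right)} = - \frac{3}{5}$ ($X{\left(E,k \right)} = 3 \left(- \frac{1}{5}\right) = - \frac{3}{5}$)
$n = 451$
$\left(n + p{\left(-25,15 \right)}\right) t{\left(X{\left(-1,4 \right)},-17 \right)} = \left(451 + \left(-40 + 5 \left(-25\right) 15\right)\right) \left(- \frac{3}{5} - 17\right) = \left(451 - 1915\right) \left(- \frac{88}{5}\right) = \left(-1464\right) \left(- \frac{88}{5}\right) = \frac{128832}{5}$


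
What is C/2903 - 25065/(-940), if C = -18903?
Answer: 10998975/545764 ≈ 20.153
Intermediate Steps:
C/2903 - 25065/(-940) = -18903/2903 - 25065/(-940) = -18903*1/2903 - 25065*(-1/940) = -18903/2903 + 5013/188 = 10998975/545764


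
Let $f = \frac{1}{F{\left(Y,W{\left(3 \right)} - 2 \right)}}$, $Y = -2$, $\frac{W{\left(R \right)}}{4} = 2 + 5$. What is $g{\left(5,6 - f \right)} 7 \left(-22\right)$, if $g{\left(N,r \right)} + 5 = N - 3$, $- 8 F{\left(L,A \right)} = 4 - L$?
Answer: $462$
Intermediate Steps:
$W{\left(R \right)} = 28$ ($W{\left(R \right)} = 4 \left(2 + 5\right) = 4 \cdot 7 = 28$)
$F{\left(L,A \right)} = - \frac{1}{2} + \frac{L}{8}$ ($F{\left(L,A \right)} = - \frac{4 - L}{8} = - \frac{1}{2} + \frac{L}{8}$)
$f = - \frac{4}{3}$ ($f = \frac{1}{- \frac{1}{2} + \frac{1}{8} \left(-2\right)} = \frac{1}{- \frac{1}{2} - \frac{1}{4}} = \frac{1}{- \frac{3}{4}} = - \frac{4}{3} \approx -1.3333$)
$g{\left(N,r \right)} = -8 + N$ ($g{\left(N,r \right)} = -5 + \left(N - 3\right) = -5 + \left(-3 + N\right) = -8 + N$)
$g{\left(5,6 - f \right)} 7 \left(-22\right) = \left(-8 + 5\right) 7 \left(-22\right) = \left(-3\right) 7 \left(-22\right) = \left(-21\right) \left(-22\right) = 462$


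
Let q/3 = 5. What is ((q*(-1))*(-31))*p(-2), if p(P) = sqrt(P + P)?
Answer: 930*I ≈ 930.0*I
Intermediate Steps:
p(P) = sqrt(2)*sqrt(P) (p(P) = sqrt(2*P) = sqrt(2)*sqrt(P))
q = 15 (q = 3*5 = 15)
((q*(-1))*(-31))*p(-2) = ((15*(-1))*(-31))*(sqrt(2)*sqrt(-2)) = (-15*(-31))*(sqrt(2)*(I*sqrt(2))) = 465*(2*I) = 930*I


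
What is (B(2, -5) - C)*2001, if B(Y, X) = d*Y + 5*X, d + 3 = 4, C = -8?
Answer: -30015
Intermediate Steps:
d = 1 (d = -3 + 4 = 1)
B(Y, X) = Y + 5*X (B(Y, X) = 1*Y + 5*X = Y + 5*X)
(B(2, -5) - C)*2001 = ((2 + 5*(-5)) - 1*(-8))*2001 = ((2 - 25) + 8)*2001 = (-23 + 8)*2001 = -15*2001 = -30015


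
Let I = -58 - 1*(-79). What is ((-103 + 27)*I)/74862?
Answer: -266/12477 ≈ -0.021319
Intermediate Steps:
I = 21 (I = -58 + 79 = 21)
((-103 + 27)*I)/74862 = ((-103 + 27)*21)/74862 = -76*21*(1/74862) = -1596*1/74862 = -266/12477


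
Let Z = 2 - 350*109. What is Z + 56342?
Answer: 18194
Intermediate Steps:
Z = -38148 (Z = 2 - 38150 = -38148)
Z + 56342 = -38148 + 56342 = 18194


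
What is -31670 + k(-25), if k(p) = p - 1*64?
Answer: -31759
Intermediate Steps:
k(p) = -64 + p (k(p) = p - 64 = -64 + p)
-31670 + k(-25) = -31670 + (-64 - 25) = -31670 - 89 = -31759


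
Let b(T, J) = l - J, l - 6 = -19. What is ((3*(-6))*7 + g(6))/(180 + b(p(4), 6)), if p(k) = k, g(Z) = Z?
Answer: -120/161 ≈ -0.74534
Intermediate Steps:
l = -13 (l = 6 - 19 = -13)
b(T, J) = -13 - J
((3*(-6))*7 + g(6))/(180 + b(p(4), 6)) = ((3*(-6))*7 + 6)/(180 + (-13 - 1*6)) = (-18*7 + 6)/(180 + (-13 - 6)) = (-126 + 6)/(180 - 19) = -120/161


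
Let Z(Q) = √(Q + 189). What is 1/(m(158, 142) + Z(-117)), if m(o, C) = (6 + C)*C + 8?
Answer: 292/6139007 - √2/73668084 ≈ 4.7545e-5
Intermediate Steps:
m(o, C) = 8 + C*(6 + C) (m(o, C) = C*(6 + C) + 8 = 8 + C*(6 + C))
Z(Q) = √(189 + Q)
1/(m(158, 142) + Z(-117)) = 1/((8 + 142² + 6*142) + √(189 - 117)) = 1/((8 + 20164 + 852) + √72) = 1/(21024 + 6*√2)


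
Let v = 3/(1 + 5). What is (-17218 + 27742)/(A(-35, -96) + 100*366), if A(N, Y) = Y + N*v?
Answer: 21048/72973 ≈ 0.28844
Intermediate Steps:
v = ½ (v = 3/6 = 3*(⅙) = ½ ≈ 0.50000)
A(N, Y) = Y + N/2 (A(N, Y) = Y + N*(½) = Y + N/2)
(-17218 + 27742)/(A(-35, -96) + 100*366) = (-17218 + 27742)/((-96 + (½)*(-35)) + 100*366) = 10524/((-96 - 35/2) + 36600) = 10524/(-227/2 + 36600) = 10524/(72973/2) = 10524*(2/72973) = 21048/72973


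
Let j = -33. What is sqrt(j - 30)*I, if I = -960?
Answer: -2880*I*sqrt(7) ≈ -7619.8*I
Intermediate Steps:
sqrt(j - 30)*I = sqrt(-33 - 30)*(-960) = sqrt(-63)*(-960) = (3*I*sqrt(7))*(-960) = -2880*I*sqrt(7)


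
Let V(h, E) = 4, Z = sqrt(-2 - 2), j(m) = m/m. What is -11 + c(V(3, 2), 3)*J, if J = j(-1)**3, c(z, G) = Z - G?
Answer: -14 + 2*I ≈ -14.0 + 2.0*I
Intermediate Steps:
j(m) = 1
Z = 2*I (Z = sqrt(-4) = 2*I ≈ 2.0*I)
c(z, G) = -G + 2*I (c(z, G) = 2*I - G = -G + 2*I)
J = 1 (J = 1**3 = 1)
-11 + c(V(3, 2), 3)*J = -11 + (-1*3 + 2*I)*1 = -11 + (-3 + 2*I)*1 = -11 + (-3 + 2*I) = -14 + 2*I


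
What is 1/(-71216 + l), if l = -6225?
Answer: -1/77441 ≈ -1.2913e-5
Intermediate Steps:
1/(-71216 + l) = 1/(-71216 - 6225) = 1/(-77441) = -1/77441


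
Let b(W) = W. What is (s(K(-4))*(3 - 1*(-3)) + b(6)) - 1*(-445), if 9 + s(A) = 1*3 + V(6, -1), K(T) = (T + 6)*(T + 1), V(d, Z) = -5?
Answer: 385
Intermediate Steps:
K(T) = (1 + T)*(6 + T) (K(T) = (6 + T)*(1 + T) = (1 + T)*(6 + T))
s(A) = -11 (s(A) = -9 + (1*3 - 5) = -9 + (3 - 5) = -9 - 2 = -11)
(s(K(-4))*(3 - 1*(-3)) + b(6)) - 1*(-445) = (-11*(3 - 1*(-3)) + 6) - 1*(-445) = (-11*(3 + 3) + 6) + 445 = (-11*6 + 6) + 445 = (-66 + 6) + 445 = -60 + 445 = 385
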